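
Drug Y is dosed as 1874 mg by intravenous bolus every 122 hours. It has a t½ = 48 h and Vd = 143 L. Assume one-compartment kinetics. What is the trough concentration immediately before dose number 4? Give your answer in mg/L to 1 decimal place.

2.7 mg/L

f = (1/2)^(τ/t½) = (1/2)^(122/48) ≈ 0.1717.
C₀ = D/Vd = 1874/143 ≈ 13.105 mg/L.
Before the 4th dose, 3 doses have been given. Superposition: Cmin = C₀·(f + f² + … + f^3).
≈ 13.105 × (0.1717 + 0.0295 + 0.0051) ≈ 13.105 × 0.2063 ≈ 2.704 mg/L.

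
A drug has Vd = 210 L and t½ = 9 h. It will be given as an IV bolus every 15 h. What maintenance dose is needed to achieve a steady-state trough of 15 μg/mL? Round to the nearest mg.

6851 mg

τ/t½ = 15/9 ≈ 1.6667, so f = (1/2)^(15/9) ≈ 0.314980.
Cmin,ss = (D/Vd)·f/(1−f), so D = Cmin,ss·Vd·(1−f)/f.
D = 15 × 210 × (1−f)/f ≈ 15 × 210 × 2.17480 ≈ 6850.62 mg.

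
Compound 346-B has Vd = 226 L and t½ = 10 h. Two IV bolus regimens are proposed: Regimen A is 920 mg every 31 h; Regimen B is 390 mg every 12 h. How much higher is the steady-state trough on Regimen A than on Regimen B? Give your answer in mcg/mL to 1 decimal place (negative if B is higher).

Regimen A: f = (1/2)^(31/10) ≈ 0.1166; Cmin,ss = (920/226)·f/(1−f) ≈ 0.537 mcg/mL.
Regimen B: f = (1/2)^(12/10) ≈ 0.4353; Cmin,ss = (390/226)·f/(1−f) ≈ 1.330 mcg/mL.
Difference ≈ 0.537 − 1.330 ≈ -0.793 mcg/mL.

-0.8 mcg/mL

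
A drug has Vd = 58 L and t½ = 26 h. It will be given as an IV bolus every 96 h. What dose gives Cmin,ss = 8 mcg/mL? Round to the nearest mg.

5534 mg

τ/t½ = 96/26 ≈ 3.6923, so f = (1/2)^(96/26) ≈ 0.077358.
Cmin,ss = (D/Vd)·f/(1−f), so D = Cmin,ss·Vd·(1−f)/f.
D = 8 × 58 × (1−f)/f ≈ 8 × 58 × 11.92691 ≈ 5534.09 mg.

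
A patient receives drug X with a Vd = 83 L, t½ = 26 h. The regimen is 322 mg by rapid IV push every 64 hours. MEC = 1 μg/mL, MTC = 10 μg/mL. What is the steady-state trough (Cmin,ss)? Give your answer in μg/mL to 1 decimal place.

Over one 64-h interval, 64/26 ≈ 2.4615 half-lives elapse, leaving f ≈ 0.1816 of each dose.
At steady state, accumulation factor R = 1/(1 − e^(−kτ)) ≈ 1.2219.
Single-dose peak C₀ = D/Vd = 322/83 ≈ 3.880 μg/mL.
Cmax,ss = C₀/(1 − f) ≈ 3.880/0.8184 ≈ 4.741 μg/mL.
Steady-state trough Cmin,ss = Cmax,ss·f ≈ 4.741 × 0.1816 ≈ 0.861 μg/mL.
Trough 0.9 μg/mL vs MEC 1 μg/mL: subtherapeutic.

0.9 μg/mL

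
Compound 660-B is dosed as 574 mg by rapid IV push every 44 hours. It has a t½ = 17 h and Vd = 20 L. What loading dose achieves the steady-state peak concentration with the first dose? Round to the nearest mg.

688 mg

f = (1/2)^(44/17) ≈ 0.166289; accumulation ratio R = 1/(1−f) ≈ 1.19946.
Loading dose to hit Cmax,ss on first dose: D_load = D_maint·R ≈ 574 × 1.19946 ≈ 688.49 mg.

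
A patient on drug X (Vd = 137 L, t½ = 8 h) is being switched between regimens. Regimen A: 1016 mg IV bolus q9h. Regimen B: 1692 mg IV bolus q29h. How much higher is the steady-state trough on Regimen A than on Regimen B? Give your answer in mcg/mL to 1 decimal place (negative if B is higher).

5.2 mcg/mL

Regimen A: f = (1/2)^(9/8) ≈ 0.4585; Cmin,ss = (1016/137)·f/(1−f) ≈ 6.279 mcg/mL.
Regimen B: f = (1/2)^(29/8) ≈ 0.0811; Cmin,ss = (1692/137)·f/(1−f) ≈ 1.090 mcg/mL.
Difference ≈ 6.279 − 1.090 ≈ 5.189 mcg/mL.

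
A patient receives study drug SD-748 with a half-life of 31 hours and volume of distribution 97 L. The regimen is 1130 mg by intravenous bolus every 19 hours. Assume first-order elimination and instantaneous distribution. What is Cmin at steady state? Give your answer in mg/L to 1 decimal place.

22.0 mg/L

τ/t½ = 19/31 ≈ 0.6129, so fraction remaining f = (1/2)^(19/31) ≈ 0.6539.
Accumulation ratio R = 1/(1 − f) ≈ 1/0.3461 ≈ 2.8893.
Each bolus raises the concentration by D/Vd = 1130/97 ≈ 11.649 mg/L.
Steady-state peak Cmax,ss = C₀·R ≈ 11.649 × 2.8893 ≈ 33.657 mg/L.
Steady-state trough Cmin,ss = Cmax,ss·f ≈ 33.657 × 0.6539 ≈ 22.008 mg/L.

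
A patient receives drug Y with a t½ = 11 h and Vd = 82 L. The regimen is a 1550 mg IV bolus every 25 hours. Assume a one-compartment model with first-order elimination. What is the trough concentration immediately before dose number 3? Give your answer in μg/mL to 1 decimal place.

4.7 μg/mL

f = (1/2)^(τ/t½) = (1/2)^(25/11) ≈ 0.2069.
C₀ = D/Vd = 1550/82 ≈ 18.902 μg/mL.
Before the 3rd dose, 2 doses have been given. Superposition: Cmin = C₀·(f + f²).
≈ 18.902 × (0.2069 + 0.0428) ≈ 18.902 × 0.2497 ≈ 4.720 μg/mL.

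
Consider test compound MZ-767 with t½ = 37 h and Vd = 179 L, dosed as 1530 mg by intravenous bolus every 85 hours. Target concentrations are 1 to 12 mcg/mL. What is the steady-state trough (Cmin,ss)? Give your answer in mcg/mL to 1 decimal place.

Over one 85-h interval, 85/37 ≈ 2.2973 half-lives elapse, leaving f ≈ 0.2034 of each dose.
At steady state, accumulation factor R = 1/(1 − e^(−kτ)) ≈ 1.2553.
Each bolus raises the concentration by D/Vd = 1530/179 ≈ 8.547 mcg/mL.
Cmax,ss = C₀/(1 − f) ≈ 8.547/0.7966 ≈ 10.729 mcg/mL.
One interval later, Cmin,ss = Cmax,ss·e^(−kτ) ≈ 10.729 × 0.2034 ≈ 2.182 mcg/mL.
Trough 2.2 mcg/mL vs MEC 1 mcg/mL: adequate.

2.2 mcg/mL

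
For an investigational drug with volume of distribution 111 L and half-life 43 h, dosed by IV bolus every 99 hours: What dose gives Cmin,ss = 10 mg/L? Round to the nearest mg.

4365 mg

τ/t½ = 99/43 ≈ 2.3023, so f = (1/2)^(99/43) ≈ 0.202736.
Cmin,ss = (D/Vd)·f/(1−f), so D = Cmin,ss·Vd·(1−f)/f.
D = 10 × 111 × (1−f)/f ≈ 10 × 111 × 3.93252 ≈ 4365.10 mg.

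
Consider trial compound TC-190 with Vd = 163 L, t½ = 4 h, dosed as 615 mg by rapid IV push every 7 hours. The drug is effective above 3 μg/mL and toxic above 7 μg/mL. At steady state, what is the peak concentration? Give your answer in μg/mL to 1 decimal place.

5.4 μg/mL

Over one 7-h interval, 7/4 ≈ 1.75 half-lives elapse, leaving f ≈ 0.2973 of each dose.
Accumulation ratio R = 1/(1 − f) ≈ 1/0.7027 ≈ 1.4231.
Each bolus raises the concentration by D/Vd = 615/163 ≈ 3.773 μg/mL.
Steady-state peak Cmax,ss = C₀·R ≈ 3.773 × 1.4231 ≈ 5.369 μg/mL.
Peak 5.4 μg/mL vs MTC 7 μg/mL: below toxic threshold.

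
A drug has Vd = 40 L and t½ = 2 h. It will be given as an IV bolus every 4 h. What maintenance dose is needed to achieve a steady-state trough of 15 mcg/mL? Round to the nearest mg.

τ/t½ = 4/2 ≈ 2, so f = (1/2)^(4/2) ≈ 0.250000.
Cmin,ss = (D/Vd)·f/(1−f), so D = Cmin,ss·Vd·(1−f)/f.
D = 15 × 40 × (1−f)/f ≈ 15 × 40 × 3.00000 ≈ 1800.00 mg.

1800 mg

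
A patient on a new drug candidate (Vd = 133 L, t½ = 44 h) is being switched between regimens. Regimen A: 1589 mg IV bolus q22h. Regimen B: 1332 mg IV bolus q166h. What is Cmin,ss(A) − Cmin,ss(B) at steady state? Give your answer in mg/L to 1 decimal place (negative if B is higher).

Regimen A: f = (1/2)^(22/44) ≈ 0.7071; Cmin,ss = (1589/133)·f/(1−f) ≈ 28.843 mg/L.
Regimen B: f = (1/2)^(166/44) ≈ 0.0732; Cmin,ss = (1332/133)·f/(1−f) ≈ 0.791 mg/L.
Difference ≈ 28.843 − 0.791 ≈ 28.052 mg/L.

28.1 mg/L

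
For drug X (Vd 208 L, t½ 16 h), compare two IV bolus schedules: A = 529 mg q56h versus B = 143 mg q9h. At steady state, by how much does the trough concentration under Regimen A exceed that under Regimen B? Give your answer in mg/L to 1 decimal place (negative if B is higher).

Regimen A: f = (1/2)^(56/16) ≈ 0.0884; Cmin,ss = (529/208)·f/(1−f) ≈ 0.247 mg/L.
Regimen B: f = (1/2)^(9/16) ≈ 0.6771; Cmin,ss = (143/208)·f/(1−f) ≈ 1.442 mg/L.
Difference ≈ 0.247 − 1.442 ≈ -1.195 mg/L.

-1.2 mg/L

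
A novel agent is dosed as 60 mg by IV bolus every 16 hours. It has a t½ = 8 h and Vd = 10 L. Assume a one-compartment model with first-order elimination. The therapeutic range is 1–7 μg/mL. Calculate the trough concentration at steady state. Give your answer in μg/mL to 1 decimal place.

τ = 16 h = 2 half-lives, so f = (1/2)^2 = 0.25.
Accumulation ratio R = 1/(1 − f) = 1/0.75 = 4/3.
Single-dose peak C₀ = D/Vd = 60/10 = 6 μg/mL.
Steady-state peak Cmax,ss = C₀·R = 6 × 4/3 ≈ 8.000 μg/mL.
Steady-state trough Cmin,ss = Cmax,ss·f ≈ 8.000 × 0.25 ≈ 2.000 μg/mL.
Trough 2.0 μg/mL vs MEC 1 μg/mL: adequate.

2.0 μg/mL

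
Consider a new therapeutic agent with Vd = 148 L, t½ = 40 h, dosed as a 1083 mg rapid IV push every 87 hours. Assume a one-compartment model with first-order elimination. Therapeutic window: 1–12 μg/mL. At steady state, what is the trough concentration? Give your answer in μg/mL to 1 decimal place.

2.1 μg/mL

Over one 87-h interval, 87/40 ≈ 2.175 half-lives elapse, leaving f ≈ 0.2214 of each dose.
Each bolus raises the concentration by D/Vd = 1083/148 ≈ 7.318 μg/mL.
Steady-state trough Cmin,ss = C₀·f/(1−f) ≈ 7.318 × 0.2214/0.7786 ≈ 2.081 μg/mL.
Trough 2.1 μg/mL vs MEC 1 μg/mL: adequate.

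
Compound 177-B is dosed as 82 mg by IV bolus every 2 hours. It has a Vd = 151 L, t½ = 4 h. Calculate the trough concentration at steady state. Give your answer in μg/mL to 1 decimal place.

1.3 μg/mL

k = ln2/t½ = ln2/4 ≈ 0.173287 h⁻¹; fraction remaining f = e^(−kτ) = e^(−0.173287×2) ≈ 0.7071.
At steady state, accumulation factor R = 1/(1 − e^(−kτ)) ≈ 3.4141.
Each bolus raises the concentration by D/Vd = 82/151 ≈ 0.543 μg/mL.
Cmax,ss = C₀/(1 − f) ≈ 0.543/0.2929 ≈ 1.854 μg/mL.
Steady-state trough Cmin,ss = Cmax,ss·f ≈ 1.854 × 0.7071 ≈ 1.311 μg/mL.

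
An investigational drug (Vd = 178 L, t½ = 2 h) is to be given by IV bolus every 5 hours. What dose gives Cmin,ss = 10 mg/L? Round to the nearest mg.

τ/t½ = 5/2 ≈ 2.5, so f = (1/2)^(5/2) ≈ 0.176777.
Cmin,ss = (D/Vd)·f/(1−f), so D = Cmin,ss·Vd·(1−f)/f.
D = 10 × 178 × (1−f)/f ≈ 10 × 178 × 4.65684 ≈ 8289.18 mg.

8289 mg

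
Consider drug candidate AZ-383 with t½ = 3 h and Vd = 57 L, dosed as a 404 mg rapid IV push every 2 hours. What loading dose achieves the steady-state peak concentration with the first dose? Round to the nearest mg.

f = (1/2)^(2/3) ≈ 0.629961; accumulation ratio R = 1/(1−f) ≈ 2.70242.
Loading dose to hit Cmax,ss on first dose: D_load = D_maint·R ≈ 404 × 2.70242 ≈ 1091.78 mg.

1092 mg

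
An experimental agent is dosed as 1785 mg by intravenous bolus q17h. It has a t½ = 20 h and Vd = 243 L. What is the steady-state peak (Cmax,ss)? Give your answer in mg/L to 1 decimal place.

16.5 mg/L

k = ln2/t½ = ln2/20 ≈ 0.034657 h⁻¹; fraction remaining f = e^(−kτ) = e^(−0.034657×17) ≈ 0.5548.
Accumulation ratio R = 1/(1 − f) ≈ 1/0.4452 ≈ 2.2462.
Single-dose peak C₀ = D/Vd = 1785/243 ≈ 7.346 mg/L.
Cmax,ss = C₀/(1 − f) ≈ 7.346/0.4452 ≈ 16.500 mg/L.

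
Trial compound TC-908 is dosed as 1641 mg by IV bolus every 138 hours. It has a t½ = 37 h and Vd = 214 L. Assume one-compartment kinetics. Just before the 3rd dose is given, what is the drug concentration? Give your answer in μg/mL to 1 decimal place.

f = (1/2)^(τ/t½) = (1/2)^(138/37) ≈ 0.0754.
C₀ = D/Vd = 1641/214 ≈ 7.668 μg/mL.
Before the 3rd dose, 2 doses have been given. Superposition: Cmin = C₀·(f + f²).
≈ 7.668 × (0.0754 + 0.0057) ≈ 7.668 × 0.0811 ≈ 0.622 μg/mL.

0.6 μg/mL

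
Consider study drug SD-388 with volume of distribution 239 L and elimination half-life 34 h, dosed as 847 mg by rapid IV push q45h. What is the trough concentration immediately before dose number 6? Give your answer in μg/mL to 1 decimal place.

f = (1/2)^(τ/t½) = (1/2)^(45/34) ≈ 0.3996.
C₀ = D/Vd = 847/239 ≈ 3.544 μg/mL.
Before the 6th dose, 5 doses have been given. Superposition: Cmin = C₀·(f + f² + … + f^5).
≈ 3.544 × (0.3996 + 0.1597 + 0.0638 + 0.0255 + 0.0102) ≈ 3.544 × 0.6588 ≈ 2.335 μg/mL.

2.3 μg/mL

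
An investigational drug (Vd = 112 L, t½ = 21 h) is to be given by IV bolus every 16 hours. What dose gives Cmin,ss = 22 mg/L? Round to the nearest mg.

τ/t½ = 16/21 ≈ 0.7619, so f = (1/2)^(16/21) ≈ 0.589717.
Cmin,ss = (D/Vd)·f/(1−f), so D = Cmin,ss·Vd·(1−f)/f.
D = 22 × 112 × (1−f)/f ≈ 22 × 112 × 0.69573 ≈ 1714.28 mg.

1714 mg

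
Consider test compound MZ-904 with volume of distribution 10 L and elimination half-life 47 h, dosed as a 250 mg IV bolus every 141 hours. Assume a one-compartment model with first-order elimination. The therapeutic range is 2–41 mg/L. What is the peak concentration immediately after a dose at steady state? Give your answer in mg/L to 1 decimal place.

28.6 mg/L

τ = 141 h = 3 half-lives, so f = (1/2)^3 = 0.125.
At steady state, R = 1/(1 − 0.125) = 8/7.
Single-dose peak C₀ = D/Vd = 250/10 = 25 mg/L.
Steady-state peak Cmax,ss = C₀·R = 25 × 8/7 ≈ 28.571 mg/L.
Peak 28.6 mg/L vs MTC 41 mg/L: below toxic threshold.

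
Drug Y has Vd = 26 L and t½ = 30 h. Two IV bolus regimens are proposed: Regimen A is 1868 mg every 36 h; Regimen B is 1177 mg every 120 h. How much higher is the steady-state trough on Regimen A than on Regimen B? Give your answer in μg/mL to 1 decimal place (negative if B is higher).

Regimen A: f = (1/2)^(36/30) ≈ 0.4353; Cmin,ss = (1868/26)·f/(1−f) ≈ 55.383 μg/mL.
Regimen B: f = (1/2)^(120/30) ≈ 0.0625; Cmin,ss = (1177/26)·f/(1−f) ≈ 3.018 μg/mL.
Difference ≈ 55.383 − 3.018 ≈ 52.365 μg/mL.

52.4 μg/mL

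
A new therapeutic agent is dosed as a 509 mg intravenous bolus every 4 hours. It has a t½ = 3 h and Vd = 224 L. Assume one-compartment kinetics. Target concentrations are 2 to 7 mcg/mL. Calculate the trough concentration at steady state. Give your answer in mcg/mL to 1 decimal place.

1.5 mcg/mL

τ/t½ = 4/3 ≈ 1.3333, so fraction remaining f = (1/2)^(4/3) ≈ 0.3969.
Accumulation ratio R = 1/(1 − f) ≈ 1/0.6031 ≈ 1.6581.
Single-dose peak C₀ = D/Vd = 509/224 ≈ 2.272 mcg/mL.
Cmax,ss = C₀/(1 − f) ≈ 2.272/0.6031 ≈ 3.767 mcg/mL.
Steady-state trough Cmin,ss = Cmax,ss·f ≈ 3.767 × 0.3969 ≈ 1.495 mcg/mL.
Trough 1.5 mcg/mL vs MEC 2 mcg/mL: subtherapeutic.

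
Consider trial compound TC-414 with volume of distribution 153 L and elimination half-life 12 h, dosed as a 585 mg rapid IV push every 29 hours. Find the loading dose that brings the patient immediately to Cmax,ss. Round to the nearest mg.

f = (1/2)^(29/12) ≈ 0.187288; accumulation ratio R = 1/(1−f) ≈ 1.23045.
Loading dose to hit Cmax,ss on first dose: D_load = D_maint·R ≈ 585 × 1.23045 ≈ 719.81 mg.

720 mg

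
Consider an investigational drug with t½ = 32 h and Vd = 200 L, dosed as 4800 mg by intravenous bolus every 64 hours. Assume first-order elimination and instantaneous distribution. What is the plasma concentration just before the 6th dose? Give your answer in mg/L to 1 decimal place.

f = (1/2)^(τ/t½) = (1/2)^(64/32) ≈ 0.2500.
C₀ = D/Vd = 4800/200 ≈ 24.000 mg/L.
Before the 6th dose, 5 doses have been given. Superposition: Cmin = C₀·(f + f² + … + f^5).
≈ 24.000 × (0.2500 + 0.0625 + 0.0156 + 0.0039 + 0.0010) ≈ 24.000 × 0.3330 ≈ 7.992 mg/L.

8.0 mg/L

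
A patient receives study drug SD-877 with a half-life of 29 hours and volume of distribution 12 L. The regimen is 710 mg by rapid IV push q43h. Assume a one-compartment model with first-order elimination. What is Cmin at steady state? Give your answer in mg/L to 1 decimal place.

k = ln2/t½ = ln2/29 ≈ 0.023902 h⁻¹; fraction remaining f = e^(−kτ) = e^(−0.023902×43) ≈ 0.3578.
At steady state, accumulation factor R = 1/(1 − e^(−kτ)) ≈ 1.5571.
Each bolus raises the concentration by D/Vd = 710/12 ≈ 59.167 mg/L.
Steady-state peak Cmax,ss = C₀·R ≈ 59.167 × 1.5571 ≈ 92.129 mg/L.
One interval later, Cmin,ss = Cmax,ss·e^(−kτ) ≈ 92.129 × 0.3578 ≈ 32.964 mg/L.

33.0 mg/L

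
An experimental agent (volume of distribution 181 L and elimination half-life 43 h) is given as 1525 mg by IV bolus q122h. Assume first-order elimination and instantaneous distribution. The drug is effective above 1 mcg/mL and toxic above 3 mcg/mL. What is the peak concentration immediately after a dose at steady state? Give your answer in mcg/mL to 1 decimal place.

9.8 mcg/mL

Over one 122-h interval, 122/43 ≈ 2.8372 half-lives elapse, leaving f ≈ 0.1399 of each dose.
Accumulation ratio R = 1/(1 − f) ≈ 1/0.8601 ≈ 1.1627.
Single-dose peak C₀ = D/Vd = 1525/181 ≈ 8.425 mcg/mL.
Steady-state peak Cmax,ss = C₀·R ≈ 8.425 × 1.1627 ≈ 9.796 mcg/mL.
Peak 9.8 mcg/mL vs MTC 3 mcg/mL: exceeds toxic threshold.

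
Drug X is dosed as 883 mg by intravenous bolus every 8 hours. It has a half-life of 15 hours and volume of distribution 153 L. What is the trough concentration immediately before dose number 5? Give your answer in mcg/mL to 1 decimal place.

f = (1/2)^(τ/t½) = (1/2)^(8/15) ≈ 0.6910.
C₀ = D/Vd = 883/153 ≈ 5.771 mcg/mL.
Before the 5th dose, 4 doses have been given. Superposition: Cmin = C₀·(f + f² + … + f^4).
≈ 5.771 × (0.6910 + 0.4775 + 0.3299 + 0.2280) ≈ 5.771 × 1.7264 ≈ 9.963 mcg/mL.

10.0 mcg/mL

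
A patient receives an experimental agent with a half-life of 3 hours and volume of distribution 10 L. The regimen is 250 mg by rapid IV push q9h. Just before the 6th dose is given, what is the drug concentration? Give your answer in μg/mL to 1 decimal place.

3.6 μg/mL

f = (1/2)^(τ/t½) = (1/2)^(9/3) ≈ 0.1250.
C₀ = D/Vd = 250/10 ≈ 25.000 μg/mL.
Before the 6th dose, 5 doses have been given. Superposition: Cmin = C₀·(f + f² + … + f^5).
≈ 25.000 × (0.1250 + 0.0156 + 0.0020 + 0.0002 + 0.0000) ≈ 25.000 × 0.1428 ≈ 3.570 μg/mL.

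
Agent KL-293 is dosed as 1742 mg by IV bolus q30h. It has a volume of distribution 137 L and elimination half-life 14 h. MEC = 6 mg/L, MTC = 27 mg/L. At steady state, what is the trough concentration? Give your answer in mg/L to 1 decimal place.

k = ln2/t½ = ln2/14 ≈ 0.049511 h⁻¹; fraction remaining f = e^(−kτ) = e^(−0.049511×30) ≈ 0.2264.
Each bolus raises the concentration by D/Vd = 1742/137 ≈ 12.715 mg/L.
Steady-state trough Cmin,ss = C₀·f/(1−f) ≈ 12.715 × 0.2264/0.7736 ≈ 3.721 mg/L.
Trough 3.7 mg/L vs MEC 6 mg/L: subtherapeutic.

3.7 mg/L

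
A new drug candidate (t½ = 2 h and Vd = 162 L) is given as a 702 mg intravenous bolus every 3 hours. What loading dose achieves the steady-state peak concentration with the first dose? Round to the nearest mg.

1086 mg

f = (1/2)^(3/2) ≈ 0.353553; accumulation ratio R = 1/(1−f) ≈ 1.54692.
Loading dose to hit Cmax,ss on first dose: D_load = D_maint·R ≈ 702 × 1.54692 ≈ 1085.94 mg.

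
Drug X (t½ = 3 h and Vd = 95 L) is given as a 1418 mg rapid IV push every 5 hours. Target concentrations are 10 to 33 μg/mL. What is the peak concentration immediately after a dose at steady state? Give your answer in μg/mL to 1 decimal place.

k = ln2/t½ = ln2/3 ≈ 0.231049 h⁻¹; fraction remaining f = e^(−kτ) = e^(−0.231049×5) ≈ 0.3150.
At steady state, accumulation factor R = 1/(1 − e^(−kτ)) ≈ 1.4599.
Each bolus raises the concentration by D/Vd = 1418/95 ≈ 14.926 μg/mL.
Steady-state peak Cmax,ss = C₀·R ≈ 14.926 × 1.4599 ≈ 21.790 μg/mL.
Peak 21.8 μg/mL vs MTC 33 μg/mL: below toxic threshold.

21.8 μg/mL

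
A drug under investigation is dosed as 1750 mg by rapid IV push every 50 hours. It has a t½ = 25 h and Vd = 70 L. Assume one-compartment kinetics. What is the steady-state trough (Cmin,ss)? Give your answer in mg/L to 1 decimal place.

8.3 mg/L

τ = 50 h = 2 half-lives, so f = (1/2)^2 = 0.25.
Accumulation ratio R = 1/(1 − f) = 1/0.75 = 4/3.
Single-dose peak C₀ = D/Vd = 1750/70 = 25 mg/L.
Steady-state peak Cmax,ss = C₀·R = 25 × 4/3 ≈ 33.333 mg/L.
Steady-state trough Cmin,ss = Cmax,ss·f ≈ 33.333 × 0.25 ≈ 8.333 mg/L.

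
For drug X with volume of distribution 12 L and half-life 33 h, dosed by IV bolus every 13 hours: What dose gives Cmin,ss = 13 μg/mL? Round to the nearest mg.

τ/t½ = 13/33 ≈ 0.39394, so f = (1/2)^(13/33) ≈ 0.761049.
Cmin,ss = (D/Vd)·f/(1−f), so D = Cmin,ss·Vd·(1−f)/f.
D = 13 × 12 × (1−f)/f ≈ 13 × 12 × 0.31398 ≈ 48.98 mg.

49 mg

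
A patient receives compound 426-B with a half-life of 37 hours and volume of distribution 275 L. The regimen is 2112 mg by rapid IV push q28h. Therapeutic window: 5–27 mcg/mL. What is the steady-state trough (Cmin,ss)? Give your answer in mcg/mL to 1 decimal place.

11.1 mcg/mL

τ/t½ = 28/37 ≈ 0.75676, so fraction remaining f = (1/2)^(28/37) ≈ 0.5918.
Accumulation ratio R = 1/(1 − f) ≈ 1/0.4082 ≈ 2.4498.
Single-dose peak C₀ = D/Vd = 2112/275 ≈ 7.680 mcg/mL.
Steady-state peak Cmax,ss = C₀·R ≈ 7.680 × 2.4498 ≈ 18.814 mcg/mL.
Steady-state trough Cmin,ss = Cmax,ss·f ≈ 18.814 × 0.5918 ≈ 11.134 mcg/mL.
Trough 11.1 mcg/mL vs MEC 5 mcg/mL: adequate.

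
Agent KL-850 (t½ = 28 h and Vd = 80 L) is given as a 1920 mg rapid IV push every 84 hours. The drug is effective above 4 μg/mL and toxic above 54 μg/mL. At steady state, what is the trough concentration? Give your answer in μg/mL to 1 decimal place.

3.4 μg/mL

τ = 84 h = 3 half-lives, so f = (1/2)^3 = 0.125.
Accumulation ratio R = 1/(1 − f) = 1/0.875 = 8/7.
Single-dose peak C₀ = D/Vd = 1920/80 = 24 μg/mL.
Steady-state peak Cmax,ss = C₀·R = 24 × 8/7 ≈ 27.429 μg/mL.
Steady-state trough Cmin,ss = Cmax,ss·f ≈ 27.429 × 0.125 ≈ 3.429 μg/mL.
Trough 3.4 μg/mL vs MEC 4 μg/mL: subtherapeutic.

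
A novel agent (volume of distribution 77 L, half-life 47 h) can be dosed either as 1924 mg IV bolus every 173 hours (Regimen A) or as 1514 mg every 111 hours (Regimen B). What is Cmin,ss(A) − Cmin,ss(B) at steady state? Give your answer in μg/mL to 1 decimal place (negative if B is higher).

Regimen A: f = (1/2)^(173/47) ≈ 0.0780; Cmin,ss = (1924/77)·f/(1−f) ≈ 2.114 μg/mL.
Regimen B: f = (1/2)^(111/47) ≈ 0.1946; Cmin,ss = (1514/77)·f/(1−f) ≈ 4.751 μg/mL.
Difference ≈ 2.114 − 4.751 ≈ -2.637 μg/mL.

-2.6 μg/mL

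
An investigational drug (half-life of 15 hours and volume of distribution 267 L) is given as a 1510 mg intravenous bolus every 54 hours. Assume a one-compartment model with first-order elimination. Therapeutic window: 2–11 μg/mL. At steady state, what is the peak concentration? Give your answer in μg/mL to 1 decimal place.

6.2 μg/mL

τ/t½ = 54/15 ≈ 3.6, so fraction remaining f = (1/2)^(54/15) ≈ 0.0825.
At steady state, accumulation factor R = 1/(1 − e^(−kτ)) ≈ 1.0899.
Each bolus raises the concentration by D/Vd = 1510/267 ≈ 5.655 μg/mL.
Steady-state peak Cmax,ss = C₀·R ≈ 5.655 × 1.0899 ≈ 6.163 μg/mL.
Peak 6.2 μg/mL vs MTC 11 μg/mL: below toxic threshold.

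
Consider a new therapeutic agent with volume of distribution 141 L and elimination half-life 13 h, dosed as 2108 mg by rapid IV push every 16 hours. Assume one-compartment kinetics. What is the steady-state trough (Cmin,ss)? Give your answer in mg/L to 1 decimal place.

τ/t½ = 16/13 ≈ 1.2308, so fraction remaining f = (1/2)^(16/13) ≈ 0.4261.
Each bolus raises the concentration by D/Vd = 2108/141 ≈ 14.950 mg/L.
Steady-state trough Cmin,ss = C₀·f/(1−f) ≈ 14.950 × 0.4261/0.5739 ≈ 11.100 mg/L.

11.1 mg/L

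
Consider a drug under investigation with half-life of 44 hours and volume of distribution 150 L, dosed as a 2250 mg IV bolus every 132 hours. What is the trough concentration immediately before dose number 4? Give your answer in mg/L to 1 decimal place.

f = (1/2)^(τ/t½) = (1/2)^(132/44) ≈ 0.1250.
C₀ = D/Vd = 2250/150 ≈ 15.000 mg/L.
Before the 4th dose, 3 doses have been given. Superposition: Cmin = C₀·(f + f² + … + f^3).
≈ 15.000 × (0.1250 + 0.0156 + 0.0020) ≈ 15.000 × 0.1426 ≈ 2.139 mg/L.

2.1 mg/L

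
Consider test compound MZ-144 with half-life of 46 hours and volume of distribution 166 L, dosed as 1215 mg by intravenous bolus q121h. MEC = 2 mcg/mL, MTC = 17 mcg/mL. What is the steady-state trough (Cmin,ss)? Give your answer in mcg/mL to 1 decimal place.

1.4 mcg/mL

τ/t½ = 121/46 ≈ 2.6304, so fraction remaining f = (1/2)^(121/46) ≈ 0.1615.
Accumulation ratio R = 1/(1 − f) ≈ 1/0.8385 ≈ 1.1926.
Each bolus raises the concentration by D/Vd = 1215/166 ≈ 7.319 mcg/mL.
Cmax,ss = C₀/(1 − f) ≈ 7.319/0.8385 ≈ 8.729 mcg/mL.
Steady-state trough Cmin,ss = Cmax,ss·f ≈ 8.729 × 0.1615 ≈ 1.410 mcg/mL.
Trough 1.4 mcg/mL vs MEC 2 mcg/mL: subtherapeutic.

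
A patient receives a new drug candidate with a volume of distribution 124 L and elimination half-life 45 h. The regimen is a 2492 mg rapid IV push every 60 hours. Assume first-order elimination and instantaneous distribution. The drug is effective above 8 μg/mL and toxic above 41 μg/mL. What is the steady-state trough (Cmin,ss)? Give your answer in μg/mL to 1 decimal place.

Over one 60-h interval, 60/45 ≈ 1.3333 half-lives elapse, leaving f ≈ 0.3969 of each dose.
Accumulation ratio R = 1/(1 − f) ≈ 1/0.6031 ≈ 1.6581.
Each bolus raises the concentration by D/Vd = 2492/124 ≈ 20.097 μg/mL.
Steady-state peak Cmax,ss = C₀·R ≈ 20.097 × 1.6581 ≈ 33.323 μg/mL.
Steady-state trough Cmin,ss = Cmax,ss·f ≈ 33.323 × 0.3969 ≈ 13.226 μg/mL.
Trough 13.2 μg/mL vs MEC 8 μg/mL: adequate.

13.2 μg/mL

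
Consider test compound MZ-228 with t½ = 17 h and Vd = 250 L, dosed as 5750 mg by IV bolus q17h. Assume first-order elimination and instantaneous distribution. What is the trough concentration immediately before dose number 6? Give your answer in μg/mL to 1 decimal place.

22.3 μg/mL

f = (1/2)^(τ/t½) = (1/2)^(17/17) ≈ 0.5000.
C₀ = D/Vd = 5750/250 ≈ 23.000 μg/mL.
Before the 6th dose, 5 doses have been given. Superposition: Cmin = C₀·(f + f² + … + f^5).
≈ 23.000 × (0.5000 + 0.2500 + 0.1250 + 0.0625 + 0.0313) ≈ 23.000 × 0.9688 ≈ 22.282 μg/mL.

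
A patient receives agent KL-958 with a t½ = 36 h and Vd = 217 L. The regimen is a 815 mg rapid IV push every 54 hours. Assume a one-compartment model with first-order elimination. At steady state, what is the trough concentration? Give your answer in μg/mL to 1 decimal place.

2.1 μg/mL

τ/t½ = 54/36 ≈ 1.5, so fraction remaining f = (1/2)^(54/36) ≈ 0.3536.
Single-dose peak C₀ = D/Vd = 815/217 ≈ 3.756 μg/mL.
Steady-state trough Cmin,ss = C₀·f/(1−f) ≈ 3.756 × 0.3536/0.6464 ≈ 2.055 μg/mL.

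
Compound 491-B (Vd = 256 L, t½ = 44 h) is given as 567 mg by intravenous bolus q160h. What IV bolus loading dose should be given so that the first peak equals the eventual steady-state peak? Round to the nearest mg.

617 mg

f = (1/2)^(160/44) ≈ 0.080417; accumulation ratio R = 1/(1−f) ≈ 1.08745.
Loading dose to hit Cmax,ss on first dose: D_load = D_maint·R ≈ 567 × 1.08745 ≈ 616.58 mg.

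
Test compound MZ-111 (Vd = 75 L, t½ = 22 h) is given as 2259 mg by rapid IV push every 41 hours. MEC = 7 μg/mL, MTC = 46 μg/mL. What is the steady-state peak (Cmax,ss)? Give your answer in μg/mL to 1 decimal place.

41.5 μg/mL

Over one 41-h interval, 41/22 ≈ 1.8636 half-lives elapse, leaving f ≈ 0.2748 of each dose.
At steady state, accumulation factor R = 1/(1 − e^(−kτ)) ≈ 1.3789.
Single-dose peak C₀ = D/Vd = 2259/75 ≈ 30.120 μg/mL.
Steady-state peak Cmax,ss = C₀·R ≈ 30.120 × 1.3789 ≈ 41.532 μg/mL.
Peak 41.5 μg/mL vs MTC 46 μg/mL: below toxic threshold.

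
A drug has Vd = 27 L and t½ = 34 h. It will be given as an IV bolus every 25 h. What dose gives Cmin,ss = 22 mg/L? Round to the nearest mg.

395 mg

τ/t½ = 25/34 ≈ 0.73529, so f = (1/2)^(25/34) ≈ 0.600696.
Cmin,ss = (D/Vd)·f/(1−f), so D = Cmin,ss·Vd·(1−f)/f.
D = 22 × 27 × (1−f)/f ≈ 22 × 27 × 0.66474 ≈ 394.86 mg.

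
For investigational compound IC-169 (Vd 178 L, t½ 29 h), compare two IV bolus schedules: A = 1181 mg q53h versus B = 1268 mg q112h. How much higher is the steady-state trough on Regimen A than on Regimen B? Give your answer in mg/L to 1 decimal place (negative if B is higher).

2.1 mg/L

Regimen A: f = (1/2)^(53/29) ≈ 0.2817; Cmin,ss = (1181/178)·f/(1−f) ≈ 2.602 mg/L.
Regimen B: f = (1/2)^(112/29) ≈ 0.0688; Cmin,ss = (1268/178)·f/(1−f) ≈ 0.526 mg/L.
Difference ≈ 2.602 − 0.526 ≈ 2.076 mg/L.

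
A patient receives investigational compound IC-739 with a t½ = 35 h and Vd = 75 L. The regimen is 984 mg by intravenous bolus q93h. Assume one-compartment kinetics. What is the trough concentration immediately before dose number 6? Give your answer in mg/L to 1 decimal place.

2.5 mg/L

f = (1/2)^(τ/t½) = (1/2)^(93/35) ≈ 0.1585.
C₀ = D/Vd = 984/75 ≈ 13.120 mg/L.
Before the 6th dose, 5 doses have been given. Superposition: Cmin = C₀·(f + f² + … + f^5).
≈ 13.120 × (0.1585 + 0.0251 + 0.0040 + 0.0006 + 0.0001) ≈ 13.120 × 0.1883 ≈ 2.470 mg/L.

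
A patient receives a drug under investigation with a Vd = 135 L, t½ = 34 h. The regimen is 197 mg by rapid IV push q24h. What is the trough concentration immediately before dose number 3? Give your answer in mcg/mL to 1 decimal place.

1.4 mcg/mL

f = (1/2)^(τ/t½) = (1/2)^(24/34) ≈ 0.6131.
C₀ = D/Vd = 197/135 ≈ 1.459 mcg/mL.
Before the 3rd dose, 2 doses have been given. Superposition: Cmin = C₀·(f + f²).
≈ 1.459 × (0.6131 + 0.3759) ≈ 1.459 × 0.9890 ≈ 1.443 mcg/mL.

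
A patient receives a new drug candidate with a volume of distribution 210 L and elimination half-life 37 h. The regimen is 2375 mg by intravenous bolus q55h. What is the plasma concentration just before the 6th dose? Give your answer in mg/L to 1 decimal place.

f = (1/2)^(τ/t½) = (1/2)^(55/37) ≈ 0.3569.
C₀ = D/Vd = 2375/210 ≈ 11.310 mg/L.
Before the 6th dose, 5 doses have been given. Superposition: Cmin = C₀·(f + f² + … + f^5).
≈ 11.310 × (0.3569 + 0.1274 + 0.0455 + 0.0162 + 0.0058) ≈ 11.310 × 0.5518 ≈ 6.241 mg/L.

6.2 mg/L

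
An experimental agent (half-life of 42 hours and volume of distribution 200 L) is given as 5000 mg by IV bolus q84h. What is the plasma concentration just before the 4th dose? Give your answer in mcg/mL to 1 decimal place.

8.2 mcg/mL

f = (1/2)^(τ/t½) = (1/2)^(84/42) ≈ 0.2500.
C₀ = D/Vd = 5000/200 ≈ 25.000 mcg/mL.
Before the 4th dose, 3 doses have been given. Superposition: Cmin = C₀·(f + f² + … + f^3).
≈ 25.000 × (0.2500 + 0.0625 + 0.0156) ≈ 25.000 × 0.3281 ≈ 8.203 mcg/mL.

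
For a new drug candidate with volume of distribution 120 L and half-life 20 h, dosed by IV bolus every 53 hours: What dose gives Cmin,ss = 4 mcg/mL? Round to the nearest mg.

2533 mg

τ/t½ = 53/20 ≈ 2.65, so f = (1/2)^(53/20) ≈ 0.159320.
Cmin,ss = (D/Vd)·f/(1−f), so D = Cmin,ss·Vd·(1−f)/f.
D = 4 × 120 × (1−f)/f ≈ 4 × 120 × 5.27668 ≈ 2532.81 mg.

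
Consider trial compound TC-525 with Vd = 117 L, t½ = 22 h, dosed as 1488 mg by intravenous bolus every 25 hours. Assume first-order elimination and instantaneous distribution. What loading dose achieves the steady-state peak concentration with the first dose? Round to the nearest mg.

f = (1/2)^(25/22) ≈ 0.454905; accumulation ratio R = 1/(1−f) ≈ 1.83454.
Loading dose to hit Cmax,ss on first dose: D_load = D_maint·R ≈ 1488 × 1.83454 ≈ 2729.80 mg.

2730 mg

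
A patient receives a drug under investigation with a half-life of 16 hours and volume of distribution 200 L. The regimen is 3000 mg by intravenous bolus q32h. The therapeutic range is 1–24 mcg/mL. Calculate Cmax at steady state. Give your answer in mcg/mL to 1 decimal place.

τ = 32 h = 2 half-lives, so f = (1/2)^2 = 0.25.
At steady state, R = 1/(1 − 0.25) = 4/3.
Single-dose peak C₀ = D/Vd = 3000/200 = 15 mcg/mL.
Steady-state peak Cmax,ss = C₀·R = 15 × 4/3 ≈ 20.000 mcg/mL.
Peak 20.0 mcg/mL vs MTC 24 mcg/mL: below toxic threshold.

20.0 mcg/mL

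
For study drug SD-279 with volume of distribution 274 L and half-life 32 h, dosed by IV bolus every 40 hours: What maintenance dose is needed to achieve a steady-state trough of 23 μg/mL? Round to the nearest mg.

τ/t½ = 40/32 ≈ 1.25, so f = (1/2)^(40/32) ≈ 0.420448.
Cmin,ss = (D/Vd)·f/(1−f), so D = Cmin,ss·Vd·(1−f)/f.
D = 23 × 274 × (1−f)/f ≈ 23 × 274 × 1.37842 ≈ 8686.80 mg.

8687 mg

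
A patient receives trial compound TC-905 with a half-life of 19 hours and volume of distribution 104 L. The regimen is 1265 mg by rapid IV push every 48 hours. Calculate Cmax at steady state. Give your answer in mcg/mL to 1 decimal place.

14.7 mcg/mL

k = ln2/t½ = ln2/19 ≈ 0.036481 h⁻¹; fraction remaining f = e^(−kτ) = e^(−0.036481×48) ≈ 0.1736.
At steady state, accumulation factor R = 1/(1 − e^(−kτ)) ≈ 1.2101.
Single-dose peak C₀ = D/Vd = 1265/104 ≈ 12.163 mcg/mL.
Cmax,ss = C₀/(1 − f) ≈ 12.163/0.8264 ≈ 14.718 mcg/mL.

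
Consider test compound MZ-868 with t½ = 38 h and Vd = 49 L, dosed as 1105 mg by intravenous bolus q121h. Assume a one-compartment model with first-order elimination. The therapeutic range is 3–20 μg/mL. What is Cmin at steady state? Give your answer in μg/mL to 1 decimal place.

Over one 121-h interval, 121/38 ≈ 3.1842 half-lives elapse, leaving f ≈ 0.1100 of each dose.
Each bolus raises the concentration by D/Vd = 1105/49 ≈ 22.551 μg/mL.
Steady-state trough Cmin,ss = C₀·f/(1−f) ≈ 22.551 × 0.1100/0.8900 ≈ 2.787 μg/mL.
Trough 2.8 μg/mL vs MEC 3 μg/mL: subtherapeutic.

2.8 μg/mL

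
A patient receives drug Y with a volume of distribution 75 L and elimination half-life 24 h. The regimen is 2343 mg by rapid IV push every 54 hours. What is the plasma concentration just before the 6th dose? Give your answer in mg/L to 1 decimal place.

8.3 mg/L

f = (1/2)^(τ/t½) = (1/2)^(54/24) ≈ 0.2102.
C₀ = D/Vd = 2343/75 ≈ 31.240 mg/L.
Before the 6th dose, 5 doses have been given. Superposition: Cmin = C₀·(f + f² + … + f^5).
≈ 31.240 × (0.2102 + 0.0442 + 0.0093 + 0.0020 + 0.0004) ≈ 31.240 × 0.2661 ≈ 8.313 mg/L.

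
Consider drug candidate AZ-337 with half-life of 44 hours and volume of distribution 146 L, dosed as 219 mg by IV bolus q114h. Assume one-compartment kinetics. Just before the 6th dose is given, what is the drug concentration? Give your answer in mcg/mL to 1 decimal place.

0.3 mcg/mL

f = (1/2)^(τ/t½) = (1/2)^(114/44) ≈ 0.1660.
C₀ = D/Vd = 219/146 ≈ 1.500 mcg/mL.
Before the 6th dose, 5 doses have been given. Superposition: Cmin = C₀·(f + f² + … + f^5).
≈ 1.500 × (0.1660 + 0.0276 + 0.0046 + 0.0008 + 0.0001) ≈ 1.500 × 0.1991 ≈ 0.299 mcg/mL.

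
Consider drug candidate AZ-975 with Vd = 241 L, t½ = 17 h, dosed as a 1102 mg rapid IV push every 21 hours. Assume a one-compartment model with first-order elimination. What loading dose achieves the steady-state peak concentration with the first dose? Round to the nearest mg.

1916 mg

f = (1/2)^(21/17) ≈ 0.424756; accumulation ratio R = 1/(1−f) ≈ 1.73839.
Loading dose to hit Cmax,ss on first dose: D_load = D_maint·R ≈ 1102 × 1.73839 ≈ 1915.71 mg.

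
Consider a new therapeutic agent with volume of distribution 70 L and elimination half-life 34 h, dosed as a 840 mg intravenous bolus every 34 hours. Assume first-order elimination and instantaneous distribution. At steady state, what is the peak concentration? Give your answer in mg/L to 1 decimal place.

The dosing interval is 1 half-life, so f = 2^(−1) = 0.5.
At steady state, R = 1/(1 − 0.5) = 2/1.
Single-dose peak C₀ = D/Vd = 840/70 = 12 mg/L.
Steady-state peak Cmax,ss = C₀·R = 12 × 2/1 ≈ 24.000 mg/L.

24.0 mg/L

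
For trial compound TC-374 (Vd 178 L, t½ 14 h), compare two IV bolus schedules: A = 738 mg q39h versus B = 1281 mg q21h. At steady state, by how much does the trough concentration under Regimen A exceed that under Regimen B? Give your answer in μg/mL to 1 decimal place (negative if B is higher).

Regimen A: f = (1/2)^(39/14) ≈ 0.1450; Cmin,ss = (738/178)·f/(1−f) ≈ 0.703 μg/mL.
Regimen B: f = (1/2)^(21/14) ≈ 0.3536; Cmin,ss = (1281/178)·f/(1−f) ≈ 3.937 μg/mL.
Difference ≈ 0.703 − 3.937 ≈ -3.234 μg/mL.

-3.2 μg/mL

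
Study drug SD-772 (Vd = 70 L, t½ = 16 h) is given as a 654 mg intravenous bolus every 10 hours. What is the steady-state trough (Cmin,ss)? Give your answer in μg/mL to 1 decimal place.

17.2 μg/mL

τ/t½ = 10/16 ≈ 0.625, so fraction remaining f = (1/2)^(10/16) ≈ 0.6484.
Accumulation ratio R = 1/(1 − f) ≈ 1/0.3516 ≈ 2.8441.
Each bolus raises the concentration by D/Vd = 654/70 ≈ 9.343 μg/mL.
Cmax,ss = C₀/(1 − f) ≈ 9.343/0.3516 ≈ 26.573 μg/mL.
Steady-state trough Cmin,ss = Cmax,ss·f ≈ 26.573 × 0.6484 ≈ 17.230 μg/mL.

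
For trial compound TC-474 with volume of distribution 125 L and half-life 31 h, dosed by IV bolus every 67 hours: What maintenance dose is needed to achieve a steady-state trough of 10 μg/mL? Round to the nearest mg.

4341 mg

τ/t½ = 67/31 ≈ 2.1613, so f = (1/2)^(67/31) ≈ 0.223556.
Cmin,ss = (D/Vd)·f/(1−f), so D = Cmin,ss·Vd·(1−f)/f.
D = 10 × 125 × (1−f)/f ≈ 10 × 125 × 3.47315 ≈ 4341.44 mg.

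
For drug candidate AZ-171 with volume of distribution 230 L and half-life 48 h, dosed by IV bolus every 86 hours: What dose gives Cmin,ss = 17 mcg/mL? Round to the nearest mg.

τ/t½ = 86/48 ≈ 1.7917, so f = (1/2)^(86/48) ≈ 0.288838.
Cmin,ss = (D/Vd)·f/(1−f), so D = Cmin,ss·Vd·(1−f)/f.
D = 17 × 230 × (1−f)/f ≈ 17 × 230 × 2.46215 ≈ 9627.01 mg.

9627 mg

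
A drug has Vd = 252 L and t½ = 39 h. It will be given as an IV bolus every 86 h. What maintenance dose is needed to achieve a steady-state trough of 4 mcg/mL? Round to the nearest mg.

τ/t½ = 86/39 ≈ 2.2051, so f = (1/2)^(86/39) ≈ 0.216865.
Cmin,ss = (D/Vd)·f/(1−f), so D = Cmin,ss·Vd·(1−f)/f.
D = 4 × 252 × (1−f)/f ≈ 4 × 252 × 3.61116 ≈ 3640.05 mg.

3640 mg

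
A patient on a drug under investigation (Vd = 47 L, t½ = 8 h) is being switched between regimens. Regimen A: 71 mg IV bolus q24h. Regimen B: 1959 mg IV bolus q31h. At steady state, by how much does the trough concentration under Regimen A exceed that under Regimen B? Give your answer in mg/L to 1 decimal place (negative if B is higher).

Regimen A: f = (1/2)^(24/8) ≈ 0.1250; Cmin,ss = (71/47)·f/(1−f) ≈ 0.216 mg/L.
Regimen B: f = (1/2)^(31/8) ≈ 0.0682; Cmin,ss = (1959/47)·f/(1−f) ≈ 3.051 mg/L.
Difference ≈ 0.216 − 3.051 ≈ -2.835 mg/L.

-2.8 mg/L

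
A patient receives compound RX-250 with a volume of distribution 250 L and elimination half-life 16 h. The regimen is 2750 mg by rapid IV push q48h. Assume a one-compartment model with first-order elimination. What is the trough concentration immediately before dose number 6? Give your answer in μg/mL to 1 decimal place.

1.6 μg/mL

f = (1/2)^(τ/t½) = (1/2)^(48/16) ≈ 0.1250.
C₀ = D/Vd = 2750/250 ≈ 11.000 μg/mL.
Before the 6th dose, 5 doses have been given. Superposition: Cmin = C₀·(f + f² + … + f^5).
≈ 11.000 × (0.1250 + 0.0156 + 0.0020 + 0.0002 + 0.0000) ≈ 11.000 × 0.1428 ≈ 1.571 μg/mL.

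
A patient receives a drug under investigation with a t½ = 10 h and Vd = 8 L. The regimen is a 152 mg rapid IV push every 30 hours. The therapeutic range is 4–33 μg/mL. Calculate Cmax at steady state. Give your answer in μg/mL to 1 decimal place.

τ = 30 h = 3 half-lives, so f = (1/2)^3 = 0.125.
Accumulation ratio R = 1/(1 − f) = 1/0.875 = 8/7.
Single-dose peak C₀ = D/Vd = 152/8 = 19 μg/mL.
Steady-state peak Cmax,ss = C₀·R = 19 × 8/7 ≈ 21.714 μg/mL.
Peak 21.7 μg/mL vs MTC 33 μg/mL: below toxic threshold.

21.7 μg/mL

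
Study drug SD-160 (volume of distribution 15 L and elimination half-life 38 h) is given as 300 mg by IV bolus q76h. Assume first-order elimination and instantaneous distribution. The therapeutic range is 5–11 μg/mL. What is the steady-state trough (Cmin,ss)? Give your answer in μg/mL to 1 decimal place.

τ = 76 h = 2 half-lives, so f = (1/2)^2 = 0.25.
At steady state, R = 1/(1 − 0.25) = 4/3.
Single-dose peak C₀ = D/Vd = 300/15 = 20 μg/mL.
Steady-state peak Cmax,ss = C₀·R = 20 × 4/3 ≈ 26.667 μg/mL.
Steady-state trough Cmin,ss = Cmax,ss·f ≈ 26.667 × 0.25 ≈ 6.667 μg/mL.
Trough 6.7 μg/mL vs MEC 5 μg/mL: adequate.

6.7 μg/mL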